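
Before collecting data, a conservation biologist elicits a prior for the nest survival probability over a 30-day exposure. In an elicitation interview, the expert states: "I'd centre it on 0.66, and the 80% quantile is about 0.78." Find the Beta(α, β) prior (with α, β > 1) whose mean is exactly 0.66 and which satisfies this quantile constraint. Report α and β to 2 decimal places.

With mean 0.66 fixed, write α = 0.66s, β = 0.34s where s = α+β.
Need P(θ < 0.78) = 0.8 under Beta(0.66s, 0.34s). Normal approximation: (q−m)/√(m(1−m)/s) ≈ z_{0.8} = 0.842, so s ≈ 0.66·0.34·(0.842)²/(0.78−0.66)² = 11.0.
At s = 11.0: P(θ<0.78) ≈ 0.795. Adjusting to match 0.8 gives s ≈ 11.44.
So α = 0.66·11.44 ≈ 7.55, β = 0.34·11.44 ≈ 3.89.

α ≈ 7.55, β ≈ 3.89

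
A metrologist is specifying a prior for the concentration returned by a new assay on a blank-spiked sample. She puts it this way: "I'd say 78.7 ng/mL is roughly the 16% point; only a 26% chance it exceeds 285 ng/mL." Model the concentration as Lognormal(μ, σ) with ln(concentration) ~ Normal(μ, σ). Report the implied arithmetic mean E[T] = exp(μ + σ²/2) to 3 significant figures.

E[T] ≈ 234 ng/mL

If T ~ Lognormal(μ,σ) then ln T ~ Normal(μ,σ), so the p-quantile of ln T is μ + z_p·σ.
ln(78.7) = 4.366 and ln(285) = 5.652; z_{0.16} = -0.9945, z_{0.74} = 0.6433.
σ = (5.652 − 4.366)/(0.6433 − (-0.9945)) = 0.786.
μ = 4.366 − (-0.9945)·0.786 = 5.147.
E[T] = exp(μ + σ²/2) = exp(5.147 + 0.3087) = 234 ng/mL.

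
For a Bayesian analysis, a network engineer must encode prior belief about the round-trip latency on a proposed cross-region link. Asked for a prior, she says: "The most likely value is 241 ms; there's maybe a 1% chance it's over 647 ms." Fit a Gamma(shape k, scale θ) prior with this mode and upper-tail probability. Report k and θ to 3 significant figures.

Gamma(k,θ) with k>1 has mode (k−1)θ, so θ = 241/(k−1).
Need P(X < 647) = 0.99 with θ tied to k this way. Start at k = 2, θ = 241: P(X<647) ≈ 0.749.
Too low — raise k to concentrate. Iterating converges to k ≈ 5.74.
Then θ = 241/(5.74−1) ≈ 50.9.

k ≈ 5.74, θ ≈ 50.9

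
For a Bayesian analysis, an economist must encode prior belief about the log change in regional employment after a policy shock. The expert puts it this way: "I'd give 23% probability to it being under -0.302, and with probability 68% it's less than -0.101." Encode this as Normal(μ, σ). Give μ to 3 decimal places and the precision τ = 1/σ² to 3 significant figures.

The p-quantile of Normal(μ,σ) is μ + z_p·σ, with z_{0.23} = -0.7388 and z_{0.68} = 0.4677.
Eliminate σ: μ = (z₂·x₁ − z₁·x₂)/(z₂ − z₁) = (0.4677·-0.302 − (-0.7388)·-0.101)/1.207 = -0.179.
Then σ = (x₂ − x₁)/(z₂ − z₁) = (-0.101 − -0.302)/1.207 = 0.167.
Precision τ = 1/σ² = 1/0.1666² = 36.

μ = -0.179, τ = 36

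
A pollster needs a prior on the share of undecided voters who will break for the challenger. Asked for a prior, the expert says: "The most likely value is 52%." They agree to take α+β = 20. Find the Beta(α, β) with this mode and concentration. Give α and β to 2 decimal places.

α = 10.36, β = 9.64

For α,β > 1 the Beta mode is (α−1)/(α+β−2). With α+β = 20, the mode is (α−1)/18.
Set (α−1)/18 = 0.52 → α = 1 + 0.52·18 = 10.36.
β = 20 − α = 9.64.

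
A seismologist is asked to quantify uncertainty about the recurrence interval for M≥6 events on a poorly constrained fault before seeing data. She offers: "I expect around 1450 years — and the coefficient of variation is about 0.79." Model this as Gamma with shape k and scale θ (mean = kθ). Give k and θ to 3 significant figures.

For Gamma(k, scale θ): mean = kθ, variance = kθ², so CV = 1/√k.
CV = 0.79, hence k = 1/CV² = 1.6.
Then θ = mean/k = 1450/1.6 = 905.

k ≈ 1.6, θ ≈ 905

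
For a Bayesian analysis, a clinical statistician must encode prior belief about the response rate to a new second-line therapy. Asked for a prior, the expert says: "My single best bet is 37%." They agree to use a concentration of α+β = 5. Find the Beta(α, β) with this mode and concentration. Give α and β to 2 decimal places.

For α,β > 1 the Beta mode is (α−1)/(α+β−2). With α+β = 5, the mode is (α−1)/3.
Set (α−1)/3 = 0.37 → α = 1 + 0.37·3 = 2.11.
β = 5 − α = 2.89.

α = 2.11, β = 2.89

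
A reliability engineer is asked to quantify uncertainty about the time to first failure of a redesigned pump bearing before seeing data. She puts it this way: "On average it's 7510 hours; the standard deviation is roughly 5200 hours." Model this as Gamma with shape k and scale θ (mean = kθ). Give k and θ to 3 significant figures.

k ≈ 2.09, θ ≈ 3600

For Gamma(k, scale θ): mean = kθ, variance = kθ², so CV = 1/√k.
CV = SD/mean = 5200/7510 = 0.6924, hence k = 1/CV² = 2.09.
Then θ = mean/k = 7510/2.09 = 3600.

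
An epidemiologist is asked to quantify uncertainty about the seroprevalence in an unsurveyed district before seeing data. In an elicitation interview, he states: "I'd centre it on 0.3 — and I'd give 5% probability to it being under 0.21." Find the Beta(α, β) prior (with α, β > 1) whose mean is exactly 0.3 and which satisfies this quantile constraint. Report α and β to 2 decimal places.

α ≈ 19.14, β ≈ 44.67

With mean 0.3 fixed, write α = 0.3s, β = 0.7s where s = α+β.
Need P(θ < 0.21) = 0.05 under Beta(0.3s, 0.7s). Normal approximation: (q−m)/√(m(1−m)/s) ≈ z_{0.05} = -1.64, so s ≈ 0.3·0.7·(-1.64)²/(0.21−0.3)² = 70.1.
At s = 70.1: P(θ<0.21) ≈ 0.042. Adjusting to match 0.05 gives s ≈ 63.82.
So α = 0.3·63.82 ≈ 19.14, β = 0.7·63.82 ≈ 44.67.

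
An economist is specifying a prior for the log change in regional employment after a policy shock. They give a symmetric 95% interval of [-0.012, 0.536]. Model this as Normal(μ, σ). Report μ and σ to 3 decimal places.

μ = 0.262, σ = 0.140

A symmetric 95% interval runs μ ± z·σ with z = 1.96.
Half-width = 0.274, so σ = 0.274/1.96 = 0.140.
μ is the interval midpoint, 0.262.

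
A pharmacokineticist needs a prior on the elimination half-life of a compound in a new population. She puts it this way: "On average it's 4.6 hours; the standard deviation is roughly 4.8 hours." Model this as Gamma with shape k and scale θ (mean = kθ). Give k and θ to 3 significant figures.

k ≈ 0.918, θ ≈ 5.01

For Gamma(k, scale θ): mean = kθ, variance = kθ², so CV = 1/√k.
CV = SD/mean = 4.8/4.6 = 1.043, hence k = 1/CV² = 0.918.
Then θ = mean/k = 4.6/0.918 = 5.01.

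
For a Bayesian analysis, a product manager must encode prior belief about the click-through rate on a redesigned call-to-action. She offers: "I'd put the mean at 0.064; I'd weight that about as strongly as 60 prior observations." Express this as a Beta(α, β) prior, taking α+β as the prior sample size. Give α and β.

α = 3.84, β = 56.16

Under the effective-sample-size interpretation, Beta(α, β) has prior mean α/(α+β) and prior sample size α+β.
So α+β = 60 and α/(α+β) = 0.064, giving α = 0.064·60 = 3.84 and β = 60 − 3.84 = 56.16.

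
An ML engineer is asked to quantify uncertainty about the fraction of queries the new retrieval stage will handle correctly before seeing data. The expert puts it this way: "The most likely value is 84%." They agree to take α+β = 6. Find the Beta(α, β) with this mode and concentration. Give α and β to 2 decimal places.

For α,β > 1 the Beta mode is (α−1)/(α+β−2). With α+β = 6, the mode is (α−1)/4.
Set (α−1)/4 = 0.84 → α = 1 + 0.84·4 = 4.36.
β = 6 − α = 1.64.

α = 4.36, β = 1.64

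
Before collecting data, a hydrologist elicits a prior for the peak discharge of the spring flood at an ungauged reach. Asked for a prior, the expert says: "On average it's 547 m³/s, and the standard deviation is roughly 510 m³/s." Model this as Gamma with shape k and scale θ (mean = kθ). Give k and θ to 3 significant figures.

For Gamma(k, scale θ): mean = kθ, variance = kθ², so CV = 1/√k.
CV = SD/mean = 510/547 = 0.9324, hence k = 1/CV² = 1.15.
Then θ = mean/k = 547/1.15 = 476.

k ≈ 1.15, θ ≈ 476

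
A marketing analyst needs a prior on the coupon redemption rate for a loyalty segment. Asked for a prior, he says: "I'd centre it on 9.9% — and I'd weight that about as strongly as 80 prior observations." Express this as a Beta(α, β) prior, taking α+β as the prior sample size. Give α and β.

Under the effective-sample-size interpretation, Beta(α, β) has prior mean α/(α+β) and prior sample size α+β.
So α+β = 80 and α/(α+β) = 0.099, giving α = 0.099·80 = 7.92 and β = 80 − 7.92 = 72.08.

α = 7.92, β = 72.08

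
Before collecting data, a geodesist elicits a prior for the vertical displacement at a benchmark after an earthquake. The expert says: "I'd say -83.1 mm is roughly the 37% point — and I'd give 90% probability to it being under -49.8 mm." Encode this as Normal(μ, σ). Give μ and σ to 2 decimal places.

μ = -76.25, σ = 20.64

The p-quantile of Normal(μ,σ) is μ + z_p·σ, with z_{0.37} = -0.3319 and z_{0.9} = 1.282.
Eliminate σ: μ = (z₂·x₁ − z₁·x₂)/(z₂ − z₁) = (1.282·-83.1 − (-0.3319)·-49.8)/1.613 = -76.25.
Then σ = (x₂ − x₁)/(z₂ − z₁) = (-49.8 − -83.1)/1.613 = 20.64.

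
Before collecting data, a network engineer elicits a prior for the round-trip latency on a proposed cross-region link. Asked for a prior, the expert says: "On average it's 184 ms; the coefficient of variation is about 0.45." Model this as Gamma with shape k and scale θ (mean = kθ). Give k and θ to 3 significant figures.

For Gamma(k, scale θ): mean = kθ, variance = kθ², so CV = 1/√k.
CV = 0.45, hence k = 1/CV² = 4.94.
Then θ = mean/k = 184/4.94 = 37.3.

k ≈ 4.94, θ ≈ 37.3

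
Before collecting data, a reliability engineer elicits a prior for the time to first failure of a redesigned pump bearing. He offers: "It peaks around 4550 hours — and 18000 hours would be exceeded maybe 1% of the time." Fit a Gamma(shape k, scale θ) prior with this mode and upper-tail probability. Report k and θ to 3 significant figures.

k ≈ 3.22, θ ≈ 2050

Gamma(k,θ) with k>1 has mode (k−1)θ, so θ = 4550/(k−1).
Need P(X < 18000) = 0.99 with θ tied to k this way. Start at k = 2, θ = 4550: P(X<18000) ≈ 0.905.
Too low — raise k to concentrate. Iterating converges to k ≈ 3.22.
Then θ = 4550/(3.22−1) ≈ 2050.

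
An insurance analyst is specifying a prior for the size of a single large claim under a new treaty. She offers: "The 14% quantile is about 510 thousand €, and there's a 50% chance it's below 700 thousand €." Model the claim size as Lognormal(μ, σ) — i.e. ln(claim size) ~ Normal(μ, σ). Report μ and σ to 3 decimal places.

If T ~ Lognormal(μ,σ) then ln T ~ Normal(μ,σ), so the p-quantile of ln T is μ + z_p·σ.
ln(510) = 6.234 and ln(700) = 6.551; z_{0.14} = -1.08, z_{0.5} = 0.
σ = (6.551 − 6.234)/(0 − (-1.08)) = 0.293.
μ = 6.234 − (-1.08)·0.293 = 6.551.

μ ≈ 6.551, σ ≈ 0.293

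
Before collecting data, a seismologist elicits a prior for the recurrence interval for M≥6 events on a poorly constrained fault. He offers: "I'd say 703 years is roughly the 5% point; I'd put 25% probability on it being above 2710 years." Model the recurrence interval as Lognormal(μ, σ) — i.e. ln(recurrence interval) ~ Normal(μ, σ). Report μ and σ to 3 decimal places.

If T ~ Lognormal(μ,σ) then ln T ~ Normal(μ,σ), so the p-quantile of ln T is μ + z_p·σ.
ln(703) = 6.555 and ln(2710) = 7.905; z_{0.05} = -1.645, z_{0.75} = 0.6745.
σ = (7.905 − 6.555)/(0.6745 − (-1.645)) = 0.582.
μ = 6.555 − (-1.645)·0.582 = 7.512.

μ ≈ 7.512, σ ≈ 0.582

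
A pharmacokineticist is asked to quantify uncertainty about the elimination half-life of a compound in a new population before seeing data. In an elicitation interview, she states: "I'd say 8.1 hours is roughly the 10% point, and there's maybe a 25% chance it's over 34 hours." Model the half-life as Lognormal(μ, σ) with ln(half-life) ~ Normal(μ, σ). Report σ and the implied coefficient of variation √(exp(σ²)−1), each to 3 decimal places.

If T ~ Lognormal(μ,σ) then ln T ~ Normal(μ,σ), so the p-quantile of ln T is μ + z_p·σ.
ln(8.1) = 2.092 and ln(34) = 3.526; z_{0.1} = -1.282, z_{0.75} = 0.6745.
σ = (3.526 − 2.092)/(0.6745 − (-1.282)) = 0.733.
μ = 2.092 − (-1.282)·0.733 = 3.032.
CV = √(exp(σ²)−1) = √(exp(0.5378)−1) = 0.844.

σ ≈ 0.733, CV ≈ 0.844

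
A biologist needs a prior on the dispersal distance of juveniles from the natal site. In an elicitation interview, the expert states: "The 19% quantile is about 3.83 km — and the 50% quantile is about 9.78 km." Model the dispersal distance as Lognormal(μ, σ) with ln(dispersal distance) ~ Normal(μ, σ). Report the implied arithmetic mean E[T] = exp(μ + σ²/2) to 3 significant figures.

E[T] ≈ 17.3 km

If T ~ Lognormal(μ,σ) then ln T ~ Normal(μ,σ), so the p-quantile of ln T is μ + z_p·σ.
ln(3.83) = 1.343 and ln(9.78) = 2.28; z_{0.19} = -0.8779, z_{0.5} = 0.
σ = (2.28 − 1.343)/(0 − (-0.8779)) = 1.068.
μ = 1.343 − (-0.8779)·1.068 = 2.280.
E[T] = exp(μ + σ²/2) = exp(2.280 + 0.5702) = 17.3 km.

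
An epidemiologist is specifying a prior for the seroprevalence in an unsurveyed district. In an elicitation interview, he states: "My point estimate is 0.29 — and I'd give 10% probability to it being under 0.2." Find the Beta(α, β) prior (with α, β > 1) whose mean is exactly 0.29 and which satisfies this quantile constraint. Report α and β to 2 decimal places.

With mean 0.29 fixed, write α = 0.29s, β = 0.71s where s = α+β.
Need P(θ < 0.2) = 0.1 under Beta(0.29s, 0.71s). Normal approximation: (q−m)/√(m(1−m)/s) ≈ z_{0.1} = -1.28, so s ≈ 0.29·0.71·(-1.28)²/(0.2−0.29)² = 41.7.
At s = 41.7: P(θ<0.2) ≈ 0.092. Adjusting to match 0.1 gives s ≈ 39.02.
So α = 0.29·39.02 ≈ 11.32, β = 0.71·39.02 ≈ 27.71.

α ≈ 11.32, β ≈ 27.71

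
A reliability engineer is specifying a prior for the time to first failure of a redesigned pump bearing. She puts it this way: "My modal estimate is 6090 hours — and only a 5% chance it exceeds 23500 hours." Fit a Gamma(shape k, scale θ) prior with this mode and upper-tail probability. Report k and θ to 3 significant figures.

k ≈ 2.39, θ ≈ 4380

Gamma(k,θ) with k>1 has mode (k−1)θ, so θ = 6090/(k−1).
Need P(X < 23500) = 0.95 with θ tied to k this way. Start at k = 2, θ = 6090: P(X<23500) ≈ 0.898.
Too low — raise k to concentrate. Iterating converges to k ≈ 2.39.
Then θ = 6090/(2.39−1) ≈ 4380.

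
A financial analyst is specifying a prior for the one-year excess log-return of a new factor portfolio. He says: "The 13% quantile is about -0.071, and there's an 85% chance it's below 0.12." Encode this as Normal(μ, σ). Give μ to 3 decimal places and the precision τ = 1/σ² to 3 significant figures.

μ = 0.028, τ = 128

For Normal(μ,σ), the p-quantile is μ + z_p·σ. Here z_{0.13} = -1.126, z_{0.85} = 1.036.
So -0.071 = μ − 1.126σ and 0.12 = μ + 1.036σ.
Subtracting: σ = (0.12 − -0.071)/(1.036 − (-1.126)) = 0.088.
Then μ = -0.071 − (-1.126)·0.088 = 0.028.
Precision τ = 1/σ² = 1/0.08831² = 128.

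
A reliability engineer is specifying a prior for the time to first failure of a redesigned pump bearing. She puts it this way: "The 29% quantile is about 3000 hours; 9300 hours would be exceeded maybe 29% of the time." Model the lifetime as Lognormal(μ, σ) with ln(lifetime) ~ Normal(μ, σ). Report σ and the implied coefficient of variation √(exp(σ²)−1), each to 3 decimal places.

If T ~ Lognormal(μ,σ) then ln T ~ Normal(μ,σ), so the p-quantile of ln T is μ + z_p·σ.
ln(3000) = 8.006 and ln(9300) = 9.138; z_{0.29} = -0.5534, z_{0.71} = 0.5534.
σ = (9.138 − 8.006)/(0.5534 − (-0.5534)) = 1.022.
μ = 8.006 − (-0.5534)·1.022 = 8.572.
CV = √(exp(σ²)−1) = √(exp(1.0450)−1) = 1.358.

σ ≈ 1.022, CV ≈ 1.358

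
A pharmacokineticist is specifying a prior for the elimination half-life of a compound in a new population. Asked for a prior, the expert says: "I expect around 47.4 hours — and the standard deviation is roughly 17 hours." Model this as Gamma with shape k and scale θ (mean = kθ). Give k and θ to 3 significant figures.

For Gamma(k, scale θ): mean = kθ, variance = kθ², so CV = 1/√k.
CV = SD/mean = 17/47.4 = 0.3586, hence k = 1/CV² = 7.77.
Then θ = mean/k = 47.4/7.77 = 6.1.

k ≈ 7.77, θ ≈ 6.1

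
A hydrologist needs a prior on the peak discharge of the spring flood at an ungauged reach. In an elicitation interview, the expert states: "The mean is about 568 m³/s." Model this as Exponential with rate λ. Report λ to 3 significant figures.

λ ≈ 0.00176

Exponential mean = 1/λ, so λ = 1/568.0 = 0.00176.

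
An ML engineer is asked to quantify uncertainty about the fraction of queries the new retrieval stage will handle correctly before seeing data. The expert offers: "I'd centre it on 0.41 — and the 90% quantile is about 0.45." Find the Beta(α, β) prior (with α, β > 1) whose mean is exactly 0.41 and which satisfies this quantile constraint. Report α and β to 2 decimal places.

With mean 0.41 fixed, write α = 0.41s, β = 0.59s where s = α+β.
Need P(θ < 0.45) = 0.9 under Beta(0.41s, 0.59s). Normal approximation: (q−m)/√(m(1−m)/s) ≈ z_{0.9} = 1.28, so s ≈ 0.41·0.59·(1.28)²/(0.45−0.41)² = 248.3.
At s = 248.3: P(θ<0.45) ≈ 0.899. Adjusting to match 0.9 gives s ≈ 249.88.
So α = 0.41·249.88 ≈ 102.45, β = 0.59·249.88 ≈ 147.43.

α ≈ 102.45, β ≈ 147.43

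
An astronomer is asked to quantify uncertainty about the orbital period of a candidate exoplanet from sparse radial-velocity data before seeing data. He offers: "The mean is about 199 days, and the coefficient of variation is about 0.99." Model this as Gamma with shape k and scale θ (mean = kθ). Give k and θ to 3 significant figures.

For Gamma(k, scale θ): mean = kθ, variance = kθ², so CV = 1/√k.
CV = 0.99, hence k = 1/CV² = 1.02.
Then θ = mean/k = 199/1.02 = 195.

k ≈ 1.02, θ ≈ 195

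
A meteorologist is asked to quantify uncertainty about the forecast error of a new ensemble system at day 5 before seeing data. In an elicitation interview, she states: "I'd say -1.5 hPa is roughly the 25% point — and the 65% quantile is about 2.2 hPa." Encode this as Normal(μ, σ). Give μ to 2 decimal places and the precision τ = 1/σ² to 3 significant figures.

μ = 0.85, τ = 0.082

The p-quantile of Normal(μ,σ) is μ + z_p·σ, with z_{0.25} = -0.6745 and z_{0.65} = 0.3853.
Eliminate σ: μ = (z₂·x₁ − z₁·x₂)/(z₂ − z₁) = (0.3853·-1.5 − (-0.6745)·2.2)/1.06 = 0.85.
Then σ = (x₂ − x₁)/(z₂ − z₁) = (2.2 − -1.5)/1.06 = 3.49.
Precision τ = 1/σ² = 1/3.491² = 0.082.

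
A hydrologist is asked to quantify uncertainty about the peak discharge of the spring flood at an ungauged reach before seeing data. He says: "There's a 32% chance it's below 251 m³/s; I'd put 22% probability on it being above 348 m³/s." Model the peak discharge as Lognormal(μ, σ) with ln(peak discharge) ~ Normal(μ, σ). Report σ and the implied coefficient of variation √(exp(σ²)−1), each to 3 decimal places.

If T ~ Lognormal(μ,σ) then ln T ~ Normal(μ,σ), so the p-quantile of ln T is μ + z_p·σ.
ln(251) = 5.525 and ln(348) = 5.852; z_{0.32} = -0.4677, z_{0.78} = 0.7722.
σ = (5.852 − 5.525)/(0.7722 − (-0.4677)) = 0.264.
μ = 5.525 − (-0.4677)·0.264 = 5.649.
CV = √(exp(σ²)−1) = √(exp(0.0694)−1) = 0.268.

σ ≈ 0.264, CV ≈ 0.268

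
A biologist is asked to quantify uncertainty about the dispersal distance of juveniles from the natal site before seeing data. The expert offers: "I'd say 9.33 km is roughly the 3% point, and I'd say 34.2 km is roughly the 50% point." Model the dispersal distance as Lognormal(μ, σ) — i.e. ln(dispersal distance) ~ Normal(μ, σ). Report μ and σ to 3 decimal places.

μ ≈ 3.532, σ ≈ 0.691

If T ~ Lognormal(μ,σ) then ln T ~ Normal(μ,σ), so the p-quantile of ln T is μ + z_p·σ.
ln(9.33) = 2.233 and ln(34.2) = 3.532; z_{0.03} = -1.881, z_{0.5} = 0.
σ = (3.532 − 2.233)/(0 − (-1.881)) = 0.691.
μ = 2.233 − (-1.881)·0.691 = 3.532.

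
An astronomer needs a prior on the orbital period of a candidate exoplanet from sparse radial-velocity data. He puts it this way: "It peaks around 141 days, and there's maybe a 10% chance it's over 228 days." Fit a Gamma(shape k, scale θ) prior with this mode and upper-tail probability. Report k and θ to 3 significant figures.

Gamma(k,θ) with k>1 has mode (k−1)θ, so θ = 141/(k−1).
Need P(X < 228) = 0.9 with θ tied to k this way. Start at k = 2, θ = 141: P(X<228) ≈ 0.481.
Too low — raise k to concentrate. Iterating converges to k ≈ 9.15.
Then θ = 141/(9.15−1) ≈ 17.3.

k ≈ 9.15, θ ≈ 17.3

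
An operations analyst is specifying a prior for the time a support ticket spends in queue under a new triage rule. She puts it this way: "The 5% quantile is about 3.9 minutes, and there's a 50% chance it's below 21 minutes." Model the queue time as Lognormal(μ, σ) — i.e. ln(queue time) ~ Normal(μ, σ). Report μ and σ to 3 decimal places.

μ ≈ 3.045, σ ≈ 1.024

If T ~ Lognormal(μ,σ) then ln T ~ Normal(μ,σ), so the p-quantile of ln T is μ + z_p·σ.
ln(3.9) = 1.361 and ln(21) = 3.045; z_{0.05} = -1.645, z_{0.5} = 0.
σ = (3.045 − 1.361)/(0 − (-1.645)) = 1.024.
μ = 1.361 − (-1.645)·1.024 = 3.045.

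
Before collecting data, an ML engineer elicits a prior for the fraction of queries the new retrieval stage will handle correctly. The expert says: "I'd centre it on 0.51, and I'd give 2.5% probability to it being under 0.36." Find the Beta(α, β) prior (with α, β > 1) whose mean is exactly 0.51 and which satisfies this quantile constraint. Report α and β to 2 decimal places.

With mean 0.51 fixed, write α = 0.51s, β = 0.49s where s = α+β.
Need P(θ < 0.36) = 0.025 under Beta(0.51s, 0.49s). Normal approximation: (q−m)/√(m(1−m)/s) ≈ z_{0.025} = -1.96, so s ≈ 0.51·0.49·(-1.96)²/(0.36−0.51)² = 42.7.
At s = 42.7: P(θ<0.36) ≈ 0.023. Adjusting to match 0.025 gives s ≈ 41.47.
So α = 0.51·41.47 ≈ 21.15, β = 0.49·41.47 ≈ 20.32.

α ≈ 21.15, β ≈ 20.32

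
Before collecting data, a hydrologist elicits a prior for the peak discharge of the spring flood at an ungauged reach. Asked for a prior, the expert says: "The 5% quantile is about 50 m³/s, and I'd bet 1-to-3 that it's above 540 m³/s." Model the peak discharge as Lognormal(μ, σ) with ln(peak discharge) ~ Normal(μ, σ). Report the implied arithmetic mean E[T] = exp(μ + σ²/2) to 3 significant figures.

E[T] ≈ 458 m³/s

If T ~ Lognormal(μ,σ) then ln T ~ Normal(μ,σ), so the p-quantile of ln T is μ + z_p·σ.
ln(50) = 3.912 and ln(540) = 6.292; z_{0.05} = -1.645, z_{0.75} = 0.6745.
σ = (6.292 − 3.912)/(0.6745 − (-1.645)) = 1.026.
μ = 3.912 − (-1.645)·1.026 = 5.600.
E[T] = exp(μ + σ²/2) = exp(5.600 + 0.5263) = 458 m³/s.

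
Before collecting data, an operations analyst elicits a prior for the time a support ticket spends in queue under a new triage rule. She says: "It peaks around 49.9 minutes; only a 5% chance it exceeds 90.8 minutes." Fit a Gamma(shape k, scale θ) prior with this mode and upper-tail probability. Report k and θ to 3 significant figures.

Gamma(k,θ) with k>1 has mode (k−1)θ, so θ = 49.9/(k−1).
Need P(X < 90.8) = 0.95 with θ tied to k this way. Start at k = 2, θ = 49.9: P(X<90.8) ≈ 0.543.
Too low — raise k to concentrate. Iterating converges to k ≈ 8.77.
Then θ = 49.9/(8.77−1) ≈ 6.42.

k ≈ 8.77, θ ≈ 6.42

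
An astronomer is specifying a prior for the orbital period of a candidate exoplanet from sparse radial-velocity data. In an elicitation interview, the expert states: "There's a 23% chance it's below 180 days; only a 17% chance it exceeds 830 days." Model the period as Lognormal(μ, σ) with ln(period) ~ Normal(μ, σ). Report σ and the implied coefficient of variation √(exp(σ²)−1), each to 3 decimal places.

If T ~ Lognormal(μ,σ) then ln T ~ Normal(μ,σ), so the p-quantile of ln T is μ + z_p·σ.
ln(180) = 5.193 and ln(830) = 6.721; z_{0.23} = -0.7388, z_{0.83} = 0.9542.
σ = (6.721 − 5.193)/(0.9542 − (-0.7388)) = 0.903.
μ = 5.193 − (-0.7388)·0.903 = 5.860.
CV = √(exp(σ²)−1) = √(exp(0.8151)−1) = 1.122.

σ ≈ 0.903, CV ≈ 1.122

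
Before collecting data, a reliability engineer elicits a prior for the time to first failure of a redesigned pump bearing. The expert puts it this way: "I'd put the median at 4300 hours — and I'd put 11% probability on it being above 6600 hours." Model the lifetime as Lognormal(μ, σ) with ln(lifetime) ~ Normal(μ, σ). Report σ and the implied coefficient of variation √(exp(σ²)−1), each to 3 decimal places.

If T ~ Lognormal(μ,σ) then ln T ~ Normal(μ,σ), so the p-quantile of ln T is μ + z_p·σ.
ln(4300) = 8.366 and ln(6600) = 8.795; z_{0.5} = 0, z_{0.89} = 1.227.
σ = (8.795 − 8.366)/(1.227 − (0)) = 0.349.
μ = 8.366 − (0)·0.349 = 8.366.
CV = √(exp(σ²)−1) = √(exp(0.1220)−1) = 0.360.

σ ≈ 0.349, CV ≈ 0.360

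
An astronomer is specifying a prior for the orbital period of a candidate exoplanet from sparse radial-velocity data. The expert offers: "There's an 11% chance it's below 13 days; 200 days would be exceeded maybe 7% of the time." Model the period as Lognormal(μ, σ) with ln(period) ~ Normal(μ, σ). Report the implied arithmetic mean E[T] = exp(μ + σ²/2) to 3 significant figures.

E[T] ≈ 75 days

If T ~ Lognormal(μ,σ) then ln T ~ Normal(μ,σ), so the p-quantile of ln T is μ + z_p·σ.
ln(13) = 2.565 and ln(200) = 5.298; z_{0.11} = -1.227, z_{0.93} = 1.476.
σ = (5.298 − 2.565)/(1.476 − (-1.227)) = 1.011.
μ = 2.565 − (-1.227)·1.011 = 3.806.
E[T] = exp(μ + σ²/2) = exp(3.806 + 0.5116) = 75 days.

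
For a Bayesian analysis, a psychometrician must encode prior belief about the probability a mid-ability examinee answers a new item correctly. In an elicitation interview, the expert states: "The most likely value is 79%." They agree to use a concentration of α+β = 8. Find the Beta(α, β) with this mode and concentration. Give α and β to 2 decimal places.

α = 5.74, β = 2.26

For α,β > 1 the Beta mode is (α−1)/(α+β−2). With α+β = 8, the mode is (α−1)/6.
Set (α−1)/6 = 0.79 → α = 1 + 0.79·6 = 5.74.
β = 8 − α = 2.26.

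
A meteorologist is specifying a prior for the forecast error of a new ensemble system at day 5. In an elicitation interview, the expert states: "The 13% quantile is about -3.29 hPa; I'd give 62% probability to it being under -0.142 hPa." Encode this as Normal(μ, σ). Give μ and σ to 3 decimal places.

μ = -0.814, σ = 2.199

The p-quantile of Normal(μ,σ) is μ + z_p·σ, with z_{0.13} = -1.126 and z_{0.62} = 0.3055.
Eliminate σ: μ = (z₂·x₁ − z₁·x₂)/(z₂ − z₁) = (0.3055·-3.29 − (-1.126)·-0.142)/1.432 = -0.814.
Then σ = (x₂ − x₁)/(z₂ − z₁) = (-0.142 − -3.29)/1.432 = 2.199.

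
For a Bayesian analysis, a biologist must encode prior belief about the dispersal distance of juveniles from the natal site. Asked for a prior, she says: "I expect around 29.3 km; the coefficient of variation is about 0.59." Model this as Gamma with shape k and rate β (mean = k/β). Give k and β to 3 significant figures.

k ≈ 2.87, β ≈ 0.098

For Gamma(k, rate β): mean = k/β, variance = k/β², so CV = 1/√k.
CV = 0.59, hence k = 1/CV² = 2.87.
Then β = k/mean = 2.87/29.3 = 0.098.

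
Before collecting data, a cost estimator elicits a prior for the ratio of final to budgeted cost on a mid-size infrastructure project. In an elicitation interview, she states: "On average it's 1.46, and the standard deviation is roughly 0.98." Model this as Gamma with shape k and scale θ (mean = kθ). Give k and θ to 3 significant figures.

For Gamma(k, scale θ): mean = kθ, variance = kθ², so CV = 1/√k.
CV = SD/mean = 0.98/1.46 = 0.6712, hence k = 1/CV² = 2.22.
Then θ = mean/k = 1.46/2.22 = 0.658.

k ≈ 2.22, θ ≈ 0.658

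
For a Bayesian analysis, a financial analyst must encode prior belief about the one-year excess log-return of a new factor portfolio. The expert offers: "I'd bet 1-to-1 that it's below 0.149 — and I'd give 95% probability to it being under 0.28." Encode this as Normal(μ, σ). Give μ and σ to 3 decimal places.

For Normal(μ,σ), the p-quantile is μ + z_p·σ. Here z_{0.5} = 0, z_{0.95} = 1.645.
So 0.149 = μ + 0σ and 0.28 = μ + 1.645σ.
Subtracting: σ = (0.28 − 0.149)/(1.645 − (0)) = 0.080.
Then μ = 0.149 − (0)·0.080 = 0.149.

μ = 0.149, σ = 0.080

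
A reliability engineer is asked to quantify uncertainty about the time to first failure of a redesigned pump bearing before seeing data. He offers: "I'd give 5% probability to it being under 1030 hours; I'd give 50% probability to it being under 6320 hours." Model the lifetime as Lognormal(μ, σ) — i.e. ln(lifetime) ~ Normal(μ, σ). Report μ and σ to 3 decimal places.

μ ≈ 8.751, σ ≈ 1.103

If T ~ Lognormal(μ,σ) then ln T ~ Normal(μ,σ), so the p-quantile of ln T is μ + z_p·σ.
ln(1030) = 6.937 and ln(6320) = 8.751; z_{0.05} = -1.645, z_{0.5} = 0.
σ = (8.751 − 6.937)/(0 − (-1.645)) = 1.103.
μ = 6.937 − (-1.645)·1.103 = 8.751.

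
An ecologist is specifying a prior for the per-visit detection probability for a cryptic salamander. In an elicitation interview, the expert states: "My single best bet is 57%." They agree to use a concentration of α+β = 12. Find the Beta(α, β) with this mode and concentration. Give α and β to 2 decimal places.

For α,β > 1 the Beta mode is (α−1)/(α+β−2). With α+β = 12, the mode is (α−1)/10.
Set (α−1)/10 = 0.57 → α = 1 + 0.57·10 = 6.70.
β = 12 − α = 5.30.

α = 6.70, β = 5.30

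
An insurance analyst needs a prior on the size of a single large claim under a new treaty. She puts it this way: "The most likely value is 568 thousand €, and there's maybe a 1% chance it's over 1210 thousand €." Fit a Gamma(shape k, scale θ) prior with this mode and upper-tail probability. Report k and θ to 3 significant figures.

Gamma(k,θ) with k>1 has mode (k−1)θ, so θ = 568/(k−1).
Need P(X < 1210) = 0.99 with θ tied to k this way. Start at k = 2, θ = 568: P(X<1210) ≈ 0.628.
Too low — raise k to concentrate. Iterating converges to k ≈ 9.48.
Then θ = 568/(9.48−1) ≈ 66.9.

k ≈ 9.48, θ ≈ 66.9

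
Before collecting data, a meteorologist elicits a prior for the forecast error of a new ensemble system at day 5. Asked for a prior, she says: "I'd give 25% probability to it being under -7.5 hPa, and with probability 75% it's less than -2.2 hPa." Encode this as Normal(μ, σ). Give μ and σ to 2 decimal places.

μ = -4.85, σ = 3.93

For Normal(μ,σ), the p-quantile is μ + z_p·σ. Here z_{0.25} = -0.6745, z_{0.75} = 0.6745.
So -7.5 = μ − 0.6745σ and -2.2 = μ + 0.6745σ.
Subtracting: σ = (-2.2 − -7.5)/(0.6745 − (-0.6745)) = 3.93.
Then μ = -7.5 − (-0.6745)·3.93 = -4.85.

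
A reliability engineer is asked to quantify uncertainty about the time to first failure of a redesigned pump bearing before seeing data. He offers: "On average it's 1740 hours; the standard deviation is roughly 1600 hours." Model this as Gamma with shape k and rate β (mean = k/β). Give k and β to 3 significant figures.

For Gamma(k, rate β): mean = k/β, variance = k/β², so CV = 1/√k.
CV = SD/mean = 1600/1740 = 0.9195, hence k = 1/CV² = 1.18.
Then β = k/mean = 1.18/1740 = 0.00068.

k ≈ 1.18, β ≈ 0.00068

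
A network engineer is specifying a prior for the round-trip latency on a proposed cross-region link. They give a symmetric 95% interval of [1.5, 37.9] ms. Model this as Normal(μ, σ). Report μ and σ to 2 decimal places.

A symmetric 95% interval runs μ ± z·σ with z = 1.96.
Half-width = 18.2, so σ = 18.2/1.96 = 9.29.
μ is the interval midpoint, 19.70.

μ = 19.70, σ = 9.29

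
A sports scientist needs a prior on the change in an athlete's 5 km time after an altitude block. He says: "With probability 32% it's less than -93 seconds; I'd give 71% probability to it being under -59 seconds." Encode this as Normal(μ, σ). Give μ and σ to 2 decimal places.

μ = -77.43, σ = 33.30

The p-quantile of Normal(μ,σ) is μ + z_p·σ, with z_{0.32} = -0.4677 and z_{0.71} = 0.5534.
Eliminate σ: μ = (z₂·x₁ − z₁·x₂)/(z₂ − z₁) = (0.5534·-93 − (-0.4677)·-59)/1.021 = -77.43.
Then σ = (x₂ − x₁)/(z₂ − z₁) = (-59 − -93)/1.021 = 33.30.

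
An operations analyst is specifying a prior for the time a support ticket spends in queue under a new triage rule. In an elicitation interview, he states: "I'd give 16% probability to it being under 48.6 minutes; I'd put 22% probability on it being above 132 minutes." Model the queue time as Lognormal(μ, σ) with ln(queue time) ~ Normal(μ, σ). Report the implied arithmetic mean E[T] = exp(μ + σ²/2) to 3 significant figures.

E[T] ≈ 100 minutes

If T ~ Lognormal(μ,σ) then ln T ~ Normal(μ,σ), so the p-quantile of ln T is μ + z_p·σ.
ln(48.6) = 3.884 and ln(132) = 4.883; z_{0.16} = -0.9945, z_{0.78} = 0.7722.
σ = (4.883 − 3.884)/(0.7722 − (-0.9945)) = 0.566.
μ = 3.884 − (-0.9945)·0.566 = 4.446.
E[T] = exp(μ + σ²/2) = exp(4.446 + 0.1599) = 100 minutes.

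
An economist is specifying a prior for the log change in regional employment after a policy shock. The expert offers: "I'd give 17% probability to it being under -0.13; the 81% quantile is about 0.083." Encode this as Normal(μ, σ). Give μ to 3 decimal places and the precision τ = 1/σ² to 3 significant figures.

μ = -0.019, τ = 74

The p-quantile of Normal(μ,σ) is μ + z_p·σ, with z_{0.17} = -0.9542 and z_{0.81} = 0.8779.
Eliminate σ: μ = (z₂·x₁ − z₁·x₂)/(z₂ − z₁) = (0.8779·-0.13 − (-0.9542)·0.083)/1.832 = -0.019.
Then σ = (x₂ − x₁)/(z₂ − z₁) = (0.083 − -0.13)/1.832 = 0.116.
Precision τ = 1/σ² = 1/0.1163² = 74.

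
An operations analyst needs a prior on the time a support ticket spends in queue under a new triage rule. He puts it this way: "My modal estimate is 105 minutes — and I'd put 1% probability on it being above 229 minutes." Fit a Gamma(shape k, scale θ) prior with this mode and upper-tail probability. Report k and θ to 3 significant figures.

k ≈ 8.94, θ ≈ 13.2

Gamma(k,θ) with k>1 has mode (k−1)θ, so θ = 105/(k−1).
Need P(X < 229) = 0.99 with θ tied to k this way. Start at k = 2, θ = 105: P(X<229) ≈ 0.641.
Too low — raise k to concentrate. Iterating converges to k ≈ 8.94.
Then θ = 105/(8.94−1) ≈ 13.2.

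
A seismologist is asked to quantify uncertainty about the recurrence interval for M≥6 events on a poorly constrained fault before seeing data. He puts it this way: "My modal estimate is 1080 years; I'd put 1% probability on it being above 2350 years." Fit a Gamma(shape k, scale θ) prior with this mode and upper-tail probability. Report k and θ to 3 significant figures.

Gamma(k,θ) with k>1 has mode (k−1)θ, so θ = 1080/(k−1).
Need P(X < 2350) = 0.99 with θ tied to k this way. Start at k = 2, θ = 1080: P(X<2350) ≈ 0.640.
Too low — raise k to concentrate. Iterating converges to k ≈ 8.99.
Then θ = 1080/(8.99−1) ≈ 135.

k ≈ 8.99, θ ≈ 135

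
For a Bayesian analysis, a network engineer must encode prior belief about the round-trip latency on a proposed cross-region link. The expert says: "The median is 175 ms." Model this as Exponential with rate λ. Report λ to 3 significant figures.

λ ≈ 0.00396

Exponential median = ln 2 / λ, so λ = ln 2 / 175.0 = 0.00396.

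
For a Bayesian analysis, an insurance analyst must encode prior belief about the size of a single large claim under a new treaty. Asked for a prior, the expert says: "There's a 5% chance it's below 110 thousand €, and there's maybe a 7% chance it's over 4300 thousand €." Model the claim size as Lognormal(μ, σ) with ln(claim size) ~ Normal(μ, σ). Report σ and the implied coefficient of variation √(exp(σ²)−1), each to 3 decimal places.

σ ≈ 1.175, CV ≈ 1.725

If T ~ Lognormal(μ,σ) then ln T ~ Normal(μ,σ), so the p-quantile of ln T is μ + z_p·σ.
ln(110) = 4.7 and ln(4300) = 8.366; z_{0.05} = -1.645, z_{0.93} = 1.476.
σ = (8.366 − 4.7)/(1.476 − (-1.645)) = 1.175.
μ = 4.7 − (-1.645)·1.175 = 6.633.
CV = √(exp(σ²)−1) = √(exp(1.3800)−1) = 1.725.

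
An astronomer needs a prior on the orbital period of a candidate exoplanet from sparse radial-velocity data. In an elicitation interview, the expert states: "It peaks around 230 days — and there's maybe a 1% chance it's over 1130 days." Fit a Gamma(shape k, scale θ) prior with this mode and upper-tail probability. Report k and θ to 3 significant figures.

Gamma(k,θ) with k>1 has mode (k−1)θ, so θ = 230/(k−1).
Need P(X < 1130) = 0.99 with θ tied to k this way. Start at k = 2, θ = 230: P(X<1130) ≈ 0.957.
Too low — raise k to concentrate. Iterating converges to k ≈ 2.56.
Then θ = 230/(2.56−1) ≈ 148.

k ≈ 2.56, θ ≈ 148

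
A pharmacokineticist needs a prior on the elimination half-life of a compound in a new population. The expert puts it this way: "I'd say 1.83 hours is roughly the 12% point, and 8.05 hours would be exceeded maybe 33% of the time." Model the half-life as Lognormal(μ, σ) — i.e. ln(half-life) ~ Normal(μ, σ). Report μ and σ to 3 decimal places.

μ ≈ 1.682, σ ≈ 0.917

If T ~ Lognormal(μ,σ) then ln T ~ Normal(μ,σ), so the p-quantile of ln T is μ + z_p·σ.
ln(1.83) = 0.6043 and ln(8.05) = 2.086; z_{0.12} = -1.175, z_{0.67} = 0.4399.
σ = (2.086 − 0.6043)/(0.4399 − (-1.175)) = 0.917.
μ = 0.6043 − (-1.175)·0.917 = 1.682.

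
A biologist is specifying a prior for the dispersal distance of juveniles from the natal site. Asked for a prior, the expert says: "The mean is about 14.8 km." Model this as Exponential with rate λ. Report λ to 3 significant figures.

Exponential mean = 1/λ, so λ = 1/14.8 = 0.0676.

λ ≈ 0.0676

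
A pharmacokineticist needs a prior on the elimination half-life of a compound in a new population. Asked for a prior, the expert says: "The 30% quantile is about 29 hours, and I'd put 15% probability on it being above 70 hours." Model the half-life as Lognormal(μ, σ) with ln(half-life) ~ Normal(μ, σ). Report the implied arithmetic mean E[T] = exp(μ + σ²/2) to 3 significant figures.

If T ~ Lognormal(μ,σ) then ln T ~ Normal(μ,σ), so the p-quantile of ln T is μ + z_p·σ.
ln(29) = 3.367 and ln(70) = 4.248; z_{0.3} = -0.5244, z_{0.85} = 1.036.
σ = (4.248 − 3.367)/(1.036 − (-0.5244)) = 0.565.
μ = 3.367 − (-0.5244)·0.565 = 3.663.
E[T] = exp(μ + σ²/2) = exp(3.663 + 0.1594) = 45.7 hours.

E[T] ≈ 45.7 hours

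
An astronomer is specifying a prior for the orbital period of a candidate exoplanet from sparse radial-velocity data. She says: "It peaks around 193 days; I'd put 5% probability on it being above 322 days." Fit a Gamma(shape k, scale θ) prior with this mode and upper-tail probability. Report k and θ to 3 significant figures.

Gamma(k,θ) with k>1 has mode (k−1)θ, so θ = 193/(k−1).
Need P(X < 322) = 0.95 with θ tied to k this way. Start at k = 2, θ = 193: P(X<322) ≈ 0.497.
Too low — raise k to concentrate. Iterating converges to k ≈ 11.7.
Then θ = 193/(11.7−1) ≈ 18.1.

k ≈ 11.7, θ ≈ 18.1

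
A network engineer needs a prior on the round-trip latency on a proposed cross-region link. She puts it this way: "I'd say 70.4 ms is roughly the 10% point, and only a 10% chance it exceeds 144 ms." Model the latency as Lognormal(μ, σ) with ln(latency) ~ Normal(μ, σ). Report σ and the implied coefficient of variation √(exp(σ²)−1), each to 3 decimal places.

If T ~ Lognormal(μ,σ) then ln T ~ Normal(μ,σ), so the p-quantile of ln T is μ + z_p·σ.
ln(70.4) = 4.254 and ln(144) = 4.97; z_{0.1} = -1.282, z_{0.9} = 1.282.
σ = (4.97 − 4.254)/(1.282 − (-1.282)) = 0.279.
μ = 4.254 − (-1.282)·0.279 = 4.612.
CV = √(exp(σ²)−1) = √(exp(0.0780)−1) = 0.285.

σ ≈ 0.279, CV ≈ 0.285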